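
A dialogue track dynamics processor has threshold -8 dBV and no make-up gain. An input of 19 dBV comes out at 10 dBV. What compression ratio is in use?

1.5:1

Input overshoot = 19 − (-8) = 27 dB; output overshoot = 10 − (-8) = 18 dB.
Ratio = 27 / 18 = 1.5.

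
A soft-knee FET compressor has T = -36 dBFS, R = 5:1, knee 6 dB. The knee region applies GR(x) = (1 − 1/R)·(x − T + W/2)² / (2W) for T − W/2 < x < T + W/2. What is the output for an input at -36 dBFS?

x − T + W/2 = -36 − (-36) + 3 = 3.
GR = (1 − 1/5) × 3² / 12 = 0.8 × 9 / 12 = 0.6 dB.
Output = -36 − 0.6 = -36.6 dBFS.

-36.6 dBFS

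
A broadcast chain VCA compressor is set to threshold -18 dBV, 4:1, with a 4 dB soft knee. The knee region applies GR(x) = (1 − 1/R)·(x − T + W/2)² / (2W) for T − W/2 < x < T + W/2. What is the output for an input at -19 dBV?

-19.09375 dBV

x − T + W/2 = -19 − (-18) + 2 = 1.
GR = (1 − 1/4) × 1² / 8 = 0.75 × 1 / 8 = 0.09375 dB.
Output = -19 − 0.09375 = -19.09375 dBV.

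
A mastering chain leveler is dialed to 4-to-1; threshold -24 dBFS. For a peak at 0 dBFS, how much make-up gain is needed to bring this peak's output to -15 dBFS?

Without make-up, output = threshold + overshoot/4 = -24 + 6 = -18 dBFS.
Gap to target: 3 dB.

3 dB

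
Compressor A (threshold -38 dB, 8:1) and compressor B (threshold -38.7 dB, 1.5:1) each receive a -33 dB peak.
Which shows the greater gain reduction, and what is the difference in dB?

A, by 2.475 dB

A: overshoot 5 dB → output overshoot 0.625 dB → GR 4.375 dB.
B: overshoot 5.7 dB → output overshoot 3.8 dB → GR 1.9 dB.
A reduces 2.475 dB more.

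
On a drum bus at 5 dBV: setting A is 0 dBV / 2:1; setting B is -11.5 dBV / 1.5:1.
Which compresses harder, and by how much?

B, by 3 dB

A: 5 dB over, compressed to 2.5 dB over, so 2.5 dB of GR.
B: 16.5 dB over, compressed to 11 dB over, so 5.5 dB of GR.
Difference: 3 dB in favour of B.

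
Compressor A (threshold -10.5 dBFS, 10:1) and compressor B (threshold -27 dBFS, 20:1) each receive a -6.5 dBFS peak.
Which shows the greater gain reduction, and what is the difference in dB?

A: 4 dB over, compressed to 0.4 dB over, so 3.6 dB of GR.
B: 20.5 dB over, compressed to 1.025 dB over, so 19.475 dB of GR.
Difference: 15.875 dB in favour of B.

B, by 15.875 dB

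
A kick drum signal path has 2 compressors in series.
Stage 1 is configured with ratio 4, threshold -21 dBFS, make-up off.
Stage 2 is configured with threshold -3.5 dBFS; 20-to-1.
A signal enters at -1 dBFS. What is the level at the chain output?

Stage 1: overshoot 20 dB → 20/4 = 5 dB → -16 dBFS.
Stage 2: -16 dBFS is at or below the -3.5 dBFS threshold — no compression; output -16 dBFS.

-16 dBFS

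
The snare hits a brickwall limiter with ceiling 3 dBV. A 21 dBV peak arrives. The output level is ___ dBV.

3 dBV

The limiter clamps the peak to its 3 dBV ceiling.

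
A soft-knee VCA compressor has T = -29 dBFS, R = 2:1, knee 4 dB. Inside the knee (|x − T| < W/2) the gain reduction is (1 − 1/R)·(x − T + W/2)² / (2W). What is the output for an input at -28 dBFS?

x − T + W/2 = -28 − (-29) + 2 = 3.
GR = (1 − 1/2) × 3² / 8 = 0.5 × 9 / 8 = 0.5625 dB.
Output = -28 − 0.5625 = -28.5625 dBFS.

-28.5625 dBFS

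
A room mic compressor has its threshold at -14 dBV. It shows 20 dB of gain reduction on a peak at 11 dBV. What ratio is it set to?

5:1

Input overshoot = 11 − (-14) = 25 dB.
Output overshoot = 25 − 20 = 5 dB.
Ratio = input overshoot / output overshoot = 25 / 5 = 5.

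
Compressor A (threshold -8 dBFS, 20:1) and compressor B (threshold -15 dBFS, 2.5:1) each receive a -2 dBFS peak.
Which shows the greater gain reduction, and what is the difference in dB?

B, by 2.1 dB

A: GR = 6 − 6/20 = 5.7 dB.
B: GR = 13 − 13/2.5 = 7.8 dB.
B reduces 2.1 dB more.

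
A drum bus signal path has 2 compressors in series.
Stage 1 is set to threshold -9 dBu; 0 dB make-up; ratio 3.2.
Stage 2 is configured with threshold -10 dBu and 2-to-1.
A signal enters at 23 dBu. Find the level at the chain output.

Stage 1: 23 dBu is 32 dB over -9 dBu; at 3.2:1 that becomes 10 dB over, giving 1 dBu.
Stage 2: 1 dBu is 11 dB over -10 dBu; at 2:1 that becomes 5.5 dB over, giving -4.5 dBu.

-4.5 dBu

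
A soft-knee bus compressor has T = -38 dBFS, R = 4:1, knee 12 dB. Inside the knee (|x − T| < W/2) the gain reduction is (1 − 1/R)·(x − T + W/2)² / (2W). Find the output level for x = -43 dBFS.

-43.03125 dBFS

x − T + W/2 = -43 − (-38) + 6 = 1.
GR = (1 − 1/4) × 1² / 24 = 0.75 × 1 / 24 = 0.03125 dB.
Output = -43 − 0.03125 = -43.03125 dBFS.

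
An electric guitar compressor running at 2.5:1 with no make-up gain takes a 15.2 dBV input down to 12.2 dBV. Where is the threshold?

10.2 dBV

Gain reduction = 15.2 − 12.2 = 3 dB; output overshoot = GR / (R − 1) = 3 / 1.5 = 2 dB.
Threshold = output − output overshoot = 12.2 − 2 = 10.2 dBV.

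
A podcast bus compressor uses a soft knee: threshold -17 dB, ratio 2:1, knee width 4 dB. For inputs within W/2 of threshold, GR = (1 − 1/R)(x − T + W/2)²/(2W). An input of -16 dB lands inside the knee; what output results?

x − T + W/2 = -16 − (-17) + 2 = 3.
GR = (1 − 1/2) × 3² / 8 = 0.5 × 9 / 8 = 0.5625 dB.
Output = -16 − 0.5625 = -16.5625 dB.

-16.5625 dB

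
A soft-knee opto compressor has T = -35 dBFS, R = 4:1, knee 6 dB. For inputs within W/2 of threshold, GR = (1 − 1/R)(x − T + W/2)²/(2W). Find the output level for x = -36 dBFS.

x − T + W/2 = -36 − (-35) + 3 = 2.
GR = (1 − 1/4) × 2² / 12 = 0.75 × 4 / 12 = 0.25 dB.
Output = -36 − 0.25 = -36.25 dBFS.

-36.25 dBFS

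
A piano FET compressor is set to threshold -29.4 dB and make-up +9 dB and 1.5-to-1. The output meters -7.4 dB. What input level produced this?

Remove make-up: -7.4 − 9 = -16.4 dB.
The compressed level sits -16.4 − (-29.4) = 13 dB over threshold.
Undo the ratio: input overshoot = 13 × 1.5 = 19.5 dB, giving input = -9.9 dB.

-9.9 dB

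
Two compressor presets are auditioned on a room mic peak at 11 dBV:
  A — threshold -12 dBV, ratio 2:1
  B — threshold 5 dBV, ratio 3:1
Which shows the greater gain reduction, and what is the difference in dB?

A, by 7.5 dB

A: overshoot 23 dB → output overshoot 11.5 dB → GR 11.5 dB.
B: overshoot 6 dB → output overshoot 2 dB → GR 4 dB.
Difference: 7.5 dB in favour of A.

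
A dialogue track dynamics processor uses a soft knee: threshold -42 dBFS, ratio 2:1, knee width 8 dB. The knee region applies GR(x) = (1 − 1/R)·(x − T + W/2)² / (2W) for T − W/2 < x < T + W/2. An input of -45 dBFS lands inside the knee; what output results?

x − T + W/2 = -45 − (-42) + 4 = 1.
GR = (1 − 1/2) × 1² / 16 = 0.5 × 1 / 16 = 0.03125 dB.
Output = -45 − 0.03125 = -45.03125 dBFS.

-45.03125 dBFS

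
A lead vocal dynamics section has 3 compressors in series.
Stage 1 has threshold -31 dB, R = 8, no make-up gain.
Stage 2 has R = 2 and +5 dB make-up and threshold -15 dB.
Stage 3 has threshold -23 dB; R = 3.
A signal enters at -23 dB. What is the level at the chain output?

Stage 1: overshoot 8 dB → 8/8 = 1 dB → -30 dB.
Stage 2: -30 dB is at or below the -15 dB threshold — no compression; make-up brings it to -25 dB.
Stage 3: -25 dB is at or below the -23 dB threshold — no compression; output -25 dB.

-25 dB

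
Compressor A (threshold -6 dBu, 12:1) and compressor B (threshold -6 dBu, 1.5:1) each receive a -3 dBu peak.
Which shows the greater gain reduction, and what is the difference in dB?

A, by 1.75 dB

A: GR = 3 − 3/12 = 2.75 dB.
B: GR = 3 − 3/1.5 = 1 dB.
A reduces 1.75 dB more.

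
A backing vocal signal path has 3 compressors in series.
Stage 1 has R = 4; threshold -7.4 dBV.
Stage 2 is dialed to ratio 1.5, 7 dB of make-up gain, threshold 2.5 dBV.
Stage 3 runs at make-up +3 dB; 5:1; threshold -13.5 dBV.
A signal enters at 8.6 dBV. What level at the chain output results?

Stage 1: overshoot 16 dB → 16/4 = 4 dB → -3.4 dBV.
Stage 2: below threshold (-3.4 ≤ 2.5); passes unchanged; make-up brings it to 3.6 dBV.
Stage 3: overshoot 17.1 dB → 17.1/5 = 3.42 dB → -10.08 dBV; +3 dB make-up → -7.08 dBV.

-7.08 dBV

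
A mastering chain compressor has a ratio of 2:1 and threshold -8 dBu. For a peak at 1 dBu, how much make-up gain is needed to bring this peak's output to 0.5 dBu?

4 dB

Without make-up, output = threshold + overshoot/2 = -8 + 4.5 = -3.5 dBu.
Gap to target: 4 dB.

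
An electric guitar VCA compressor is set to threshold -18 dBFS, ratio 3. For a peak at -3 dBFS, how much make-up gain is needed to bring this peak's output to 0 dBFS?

Overshoot 15 dB → 15/3 = 5 dB after compression, so the compressed level is -18 + 5 = -13 dBFS.
Make-up = target − compressed = 0 − (-13) = 13 dB.

13 dB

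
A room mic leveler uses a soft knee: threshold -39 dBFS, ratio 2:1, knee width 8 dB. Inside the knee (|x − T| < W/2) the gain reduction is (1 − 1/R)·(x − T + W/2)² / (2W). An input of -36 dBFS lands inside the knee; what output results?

x − T + W/2 = -36 − (-39) + 4 = 7.
GR = (1 − 1/2) × 7² / 16 = 0.5 × 49 / 16 = 1.53125 dB.
Output = -36 − 1.53125 = -37.53125 dBFS.

-37.53125 dBFS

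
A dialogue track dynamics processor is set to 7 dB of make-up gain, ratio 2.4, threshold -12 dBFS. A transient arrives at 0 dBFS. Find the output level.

0 dBFS

Overshoot: 0 − (-12) = 12 dB.
The 12 dB excess becomes 5 dB after 2.4:1 reduction.
Output = -12 + 5 = -7 dBFS; make-up adds 7 dB, giving 0 dBFS.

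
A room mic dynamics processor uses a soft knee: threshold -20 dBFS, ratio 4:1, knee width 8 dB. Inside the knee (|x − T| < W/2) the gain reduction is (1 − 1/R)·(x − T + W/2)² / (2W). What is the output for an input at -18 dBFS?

-19.6875 dBFS

x − T + W/2 = -18 − (-20) + 4 = 6.
GR = (1 − 1/4) × 6² / 16 = 0.75 × 36 / 16 = 1.6875 dB.
Output = -18 − 1.6875 = -19.6875 dBFS.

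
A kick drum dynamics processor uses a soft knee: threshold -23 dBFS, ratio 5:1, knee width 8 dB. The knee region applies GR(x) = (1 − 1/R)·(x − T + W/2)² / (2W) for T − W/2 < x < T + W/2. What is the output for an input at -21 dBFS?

-22.8 dBFS

x − T + W/2 = -21 − (-23) + 4 = 6.
GR = (1 − 1/5) × 6² / 16 = 0.8 × 36 / 16 = 1.8 dB.
Output = -21 − 1.8 = -22.8 dBFS.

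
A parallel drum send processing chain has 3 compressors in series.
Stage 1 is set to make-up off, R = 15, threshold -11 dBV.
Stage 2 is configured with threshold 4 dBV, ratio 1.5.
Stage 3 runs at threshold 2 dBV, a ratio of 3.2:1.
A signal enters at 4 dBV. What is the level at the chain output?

Stage 1: overshoot 15 dB → 15/15 = 1 dB → -10 dBV.
Stage 2: below threshold (-10 ≤ 4); passes unchanged; output -10 dBV.
Stage 3: -10 dBV ≤ 2 dBV, so stage 3 doesn't engage; output -10 dBV.

-10 dBV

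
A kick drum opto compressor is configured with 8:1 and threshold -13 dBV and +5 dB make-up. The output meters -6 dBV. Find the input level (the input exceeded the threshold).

Before make-up, the level was -6 − 5 = -11 dBV.
The compressed level sits -11 − (-13) = 2 dB over threshold.
Input overshoot = R × output overshoot = 16 dB → input = -13 + 16 = 3 dBV.

3 dBV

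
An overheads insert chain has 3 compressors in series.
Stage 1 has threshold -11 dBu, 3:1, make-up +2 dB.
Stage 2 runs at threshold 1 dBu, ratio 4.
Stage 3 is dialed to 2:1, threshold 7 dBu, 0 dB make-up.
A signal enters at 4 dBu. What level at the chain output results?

Stage 1: 4 dBu is 15 dB over -11 dBu; at 3:1 that becomes 5 dB over, giving -6 dBu; +2 dB make-up → -4 dBu.
Stage 2: -4 dBu ≤ 1 dBu, so stage 2 doesn't engage; output -4 dBu.
Stage 3: -4 dBu ≤ 7 dBu, so stage 3 doesn't engage; output -4 dBu.

-4 dBu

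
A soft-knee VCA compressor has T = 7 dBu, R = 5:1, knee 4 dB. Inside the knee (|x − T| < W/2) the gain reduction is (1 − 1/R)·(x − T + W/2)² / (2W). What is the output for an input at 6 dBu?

5.9 dBu

x − T + W/2 = 6 − 7 + 2 = 1.
GR = (1 − 1/5) × 1² / 8 = 0.8 × 1 / 8 = 0.1 dB.
Output = 6 − 0.1 = 5.9 dBu.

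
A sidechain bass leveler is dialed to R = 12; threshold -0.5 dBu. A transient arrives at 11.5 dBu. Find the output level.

0.5 dBu

Overshoot: 11.5 − (-0.5) = 12 dB.
The 12 dB excess becomes 1 dB after 12:1 reduction.
So the level is -0.5 + 1 = 0.5 dBu.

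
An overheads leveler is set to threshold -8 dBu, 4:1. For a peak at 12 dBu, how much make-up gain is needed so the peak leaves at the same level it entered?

15 dB

Without make-up, output = threshold + overshoot/4 = -8 + 5 = -3 dBu.
Gap to target: 15 dB.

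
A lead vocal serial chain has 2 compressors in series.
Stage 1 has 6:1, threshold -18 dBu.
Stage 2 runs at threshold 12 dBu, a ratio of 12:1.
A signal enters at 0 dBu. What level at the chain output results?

-15 dBu

Stage 1: 0 dBu is 18 dB over -18 dBu; at 6:1 that becomes 3 dB over, giving -15 dBu.
Stage 2: below threshold (-15 ≤ 12); passes unchanged; output -15 dBu.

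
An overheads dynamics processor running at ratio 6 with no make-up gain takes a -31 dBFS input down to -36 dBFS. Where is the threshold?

Input is 6 dB above T (since output overshoot × R = input overshoot: (-36 − T)·6 = -31 − T gives T = -37 dBFS).
Check: -37 + (-31 − (-37))/6 = -37 + 1 = -36 dBFS. ✓

-37 dBFS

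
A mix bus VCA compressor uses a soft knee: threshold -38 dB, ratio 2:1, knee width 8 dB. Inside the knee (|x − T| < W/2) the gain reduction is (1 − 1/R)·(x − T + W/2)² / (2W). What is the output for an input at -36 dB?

-37.125 dB

x − T + W/2 = -36 − (-38) + 4 = 6.
GR = (1 − 1/2) × 6² / 16 = 0.5 × 36 / 16 = 1.125 dB.
Output = -36 − 1.125 = -37.125 dB.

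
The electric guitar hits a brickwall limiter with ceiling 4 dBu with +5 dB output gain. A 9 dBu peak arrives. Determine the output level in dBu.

At ∞:1, everything above 4 dBu is held at the ceiling.
Output gain then adds 5 dB: 4 + 5 = 9 dBu.

9 dBu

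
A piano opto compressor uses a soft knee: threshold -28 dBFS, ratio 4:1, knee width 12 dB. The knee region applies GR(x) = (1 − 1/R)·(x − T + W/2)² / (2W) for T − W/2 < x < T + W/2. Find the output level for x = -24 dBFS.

-27.125 dBFS

x − T + W/2 = -24 − (-28) + 6 = 10.
GR = (1 − 1/4) × 10² / 24 = 0.75 × 100 / 24 = 3.125 dB.
Output = -24 − 3.125 = -27.125 dBFS.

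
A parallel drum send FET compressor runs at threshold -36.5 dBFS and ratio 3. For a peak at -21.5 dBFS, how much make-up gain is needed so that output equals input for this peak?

10 dB

Overshoot 15 dB → 15/3 = 5 dB after compression, so the compressed level is -36.5 + 5 = -31.5 dBFS.
Make-up = target − compressed = -21.5 − (-31.5) = 10 dB.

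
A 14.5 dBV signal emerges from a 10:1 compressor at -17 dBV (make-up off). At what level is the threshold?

Let T be the threshold. Output overshoot = (input overshoot)/R, so -17 − T = (14.5 − T)/10.
10·(-17 − T) = 14.5 − T → 9·T = -170 − 14.5 = -184.5.
T = -184.5/9 = -20.5 dBV.

-20.5 dBV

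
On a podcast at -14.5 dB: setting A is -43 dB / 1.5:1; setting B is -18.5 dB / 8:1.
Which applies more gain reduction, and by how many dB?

A: overshoot 28.5 dB → output overshoot 19 dB → GR 9.5 dB.
B: overshoot 4 dB → output overshoot 0.5 dB → GR 3.5 dB.
A reduces 6 dB more.

A, by 6 dB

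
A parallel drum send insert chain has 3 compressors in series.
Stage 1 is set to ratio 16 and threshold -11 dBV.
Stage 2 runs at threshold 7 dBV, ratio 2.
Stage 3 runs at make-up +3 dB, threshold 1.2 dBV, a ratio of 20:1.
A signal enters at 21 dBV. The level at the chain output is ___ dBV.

Stage 1: 21 dBV is 32 dB over -11 dBV; at 16:1 that becomes 2 dB over, giving -9 dBV.
Stage 2: below threshold (-9 ≤ 7); passes unchanged; output -9 dBV.
Stage 3: -9 dBV is at or below the 1.2 dBV threshold — no compression; make-up brings it to -6 dBV.

-6 dBV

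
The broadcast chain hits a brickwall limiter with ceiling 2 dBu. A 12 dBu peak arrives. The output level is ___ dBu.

2 dBu

The limiter clamps the peak to its 2 dBu ceiling.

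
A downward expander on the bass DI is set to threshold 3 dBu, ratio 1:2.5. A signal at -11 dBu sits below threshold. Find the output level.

-32 dBu

Undershoot = 3 − (-11) = 14 dB.
At 1:2.5, that expands to 35 dB under threshold.
Output = 3 − 35 = -32 dBu.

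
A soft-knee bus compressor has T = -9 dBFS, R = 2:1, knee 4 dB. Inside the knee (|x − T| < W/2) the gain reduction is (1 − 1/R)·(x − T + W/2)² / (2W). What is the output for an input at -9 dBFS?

x − T + W/2 = -9 − (-9) + 2 = 2.
GR = (1 − 1/2) × 2² / 8 = 0.5 × 4 / 8 = 0.25 dB.
Output = -9 − 0.25 = -9.25 dBFS.

-9.25 dBFS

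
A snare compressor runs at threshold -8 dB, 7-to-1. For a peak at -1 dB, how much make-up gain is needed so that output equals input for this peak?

Without make-up, output = threshold + overshoot/7 = -8 + 1 = -7 dB.
Gap to target: 6 dB.

6 dB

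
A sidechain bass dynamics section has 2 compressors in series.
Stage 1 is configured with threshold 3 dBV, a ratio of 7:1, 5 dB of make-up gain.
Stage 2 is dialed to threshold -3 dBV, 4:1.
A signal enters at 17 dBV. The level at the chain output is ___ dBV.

Stage 1: overshoot 14 dB → 14/7 = 2 dB → 5 dBV; +5 dB make-up → 10 dBV.
Stage 2: overshoot 13 dB → 13/4 = 3.25 dB → 0.25 dBV.

0.25 dBV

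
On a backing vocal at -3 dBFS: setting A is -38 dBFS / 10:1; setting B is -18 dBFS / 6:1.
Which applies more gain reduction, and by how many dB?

A, by 19 dB

A: GR = 35 − 35/10 = 31.5 dB.
B: GR = 15 − 15/6 = 12.5 dB.
Difference: 19 dB in favour of A.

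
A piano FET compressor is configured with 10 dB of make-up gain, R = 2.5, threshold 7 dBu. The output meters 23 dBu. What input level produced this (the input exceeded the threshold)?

Stripping the +10 dB make-up gives 13 dBu at the gain stage.
The compressed level sits 13 − 7 = 6 dB over threshold.
Input overshoot = R × output overshoot = 15 dB → input = 7 + 15 = 22 dBu.

22 dBu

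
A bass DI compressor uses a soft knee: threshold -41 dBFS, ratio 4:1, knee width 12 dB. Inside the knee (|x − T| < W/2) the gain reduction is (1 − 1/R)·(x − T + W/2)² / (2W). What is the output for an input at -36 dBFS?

x − T + W/2 = -36 − (-41) + 6 = 11.
GR = (1 − 1/4) × 11² / 24 = 0.75 × 121 / 24 = 3.78125 dB.
Output = -36 − 3.78125 = -39.78125 dBFS.

-39.78125 dBFS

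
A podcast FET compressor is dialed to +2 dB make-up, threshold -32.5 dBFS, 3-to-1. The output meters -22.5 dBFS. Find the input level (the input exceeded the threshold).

Stripping the +2 dB make-up gives -24.5 dBFS at the gain stage.
Post-compression overshoot = -24.5 − (-32.5) = 8 dB.
Undo the ratio: input overshoot = 8 × 3 = 24 dB, giving input = -8.5 dBFS.

-8.5 dBFS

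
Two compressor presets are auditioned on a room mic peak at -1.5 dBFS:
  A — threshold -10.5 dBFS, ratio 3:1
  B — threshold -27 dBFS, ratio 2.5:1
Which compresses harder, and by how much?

B, by 9.3 dB

A: overshoot 9 dB → output overshoot 3 dB → GR 6 dB.
B: overshoot 25.5 dB → output overshoot 10.2 dB → GR 15.3 dB.
B reduces 9.3 dB more.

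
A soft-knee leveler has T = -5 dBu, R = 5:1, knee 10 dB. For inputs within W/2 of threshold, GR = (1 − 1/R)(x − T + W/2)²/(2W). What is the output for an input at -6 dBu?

-6.64 dBu

x − T + W/2 = -6 − (-5) + 5 = 4.
GR = (1 − 1/5) × 4² / 20 = 0.8 × 16 / 20 = 0.64 dB.
Output = -6 − 0.64 = -6.64 dBu.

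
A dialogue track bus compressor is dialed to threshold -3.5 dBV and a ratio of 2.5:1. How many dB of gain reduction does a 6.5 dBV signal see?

6 dB

Overshoot = 6.5 − (-3.5) = 10 dB.
A 2.5:1 ratio leaves 4 dB of that excess.
Gain reduction = 10 − 4 = 6 dB.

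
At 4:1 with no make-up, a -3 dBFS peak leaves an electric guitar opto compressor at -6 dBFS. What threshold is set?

Let T be the threshold. Output overshoot = (input overshoot)/R, so -6 − T = (-3 − T)/4.
4·(-6 − T) = -3 − T → 3·T = -24 − (-3) = -21.
T = -21/3 = -7 dBFS.

-7 dBFS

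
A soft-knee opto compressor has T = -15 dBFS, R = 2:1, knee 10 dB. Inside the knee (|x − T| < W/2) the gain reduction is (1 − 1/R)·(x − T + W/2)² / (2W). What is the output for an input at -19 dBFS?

x − T + W/2 = -19 − (-15) + 5 = 1.
GR = (1 − 1/2) × 1² / 20 = 0.5 × 1 / 20 = 0.025 dB.
Output = -19 − 0.025 = -19.025 dBFS.

-19.025 dBFS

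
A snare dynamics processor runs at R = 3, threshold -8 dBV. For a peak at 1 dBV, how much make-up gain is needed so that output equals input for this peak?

Overshoot 9 dB → 9/3 = 3 dB after compression, so the compressed level is -8 + 3 = -5 dBV.
Make-up = target − compressed = 1 − (-5) = 6 dB.

6 dB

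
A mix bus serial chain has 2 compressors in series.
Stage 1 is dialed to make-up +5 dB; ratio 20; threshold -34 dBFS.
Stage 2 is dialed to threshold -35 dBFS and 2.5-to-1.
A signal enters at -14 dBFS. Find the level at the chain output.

-32.2 dBFS

Stage 1: 20 dB above -34 dBFS, reduced 20:1 to 1 dB above → -33 dBFS; +5 dB make-up → -28 dBFS.
Stage 2: overshoot 7 dB → 7/2.5 = 2.8 dB → -32.2 dBFS.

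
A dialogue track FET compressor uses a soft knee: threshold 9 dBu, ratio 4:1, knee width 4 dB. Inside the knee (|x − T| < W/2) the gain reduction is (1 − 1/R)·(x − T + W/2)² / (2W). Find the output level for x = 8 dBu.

7.90625 dBu

x − T + W/2 = 8 − 9 + 2 = 1.
GR = (1 − 1/4) × 1² / 8 = 0.75 × 1 / 8 = 0.09375 dB.
Output = 8 − 0.09375 = 7.90625 dBu.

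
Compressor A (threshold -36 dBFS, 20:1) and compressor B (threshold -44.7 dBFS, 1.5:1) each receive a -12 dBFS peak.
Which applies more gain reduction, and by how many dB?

A, by 11.9 dB

A: overshoot 24 dB → output overshoot 1.2 dB → GR 22.8 dB.
B: overshoot 32.7 dB → output overshoot 21.8 dB → GR 10.9 dB.
Difference: 11.9 dB in favour of A.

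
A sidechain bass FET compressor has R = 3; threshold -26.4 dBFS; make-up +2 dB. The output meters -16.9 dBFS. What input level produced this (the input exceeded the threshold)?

Stripping the +2 dB make-up gives -18.9 dBFS at the gain stage.
That's 7.5 dB above the -26.4 dBFS threshold.
Input overshoot = R × output overshoot = 22.5 dB → input = -26.4 + 22.5 = -3.9 dBFS.

-3.9 dBFS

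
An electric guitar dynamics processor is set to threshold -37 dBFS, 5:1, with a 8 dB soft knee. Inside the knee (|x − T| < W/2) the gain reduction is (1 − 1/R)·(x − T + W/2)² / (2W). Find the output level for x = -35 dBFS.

-36.8 dBFS

x − T + W/2 = -35 − (-37) + 4 = 6.
GR = (1 − 1/5) × 6² / 16 = 0.8 × 36 / 16 = 1.8 dB.
Output = -35 − 1.8 = -36.8 dBFS.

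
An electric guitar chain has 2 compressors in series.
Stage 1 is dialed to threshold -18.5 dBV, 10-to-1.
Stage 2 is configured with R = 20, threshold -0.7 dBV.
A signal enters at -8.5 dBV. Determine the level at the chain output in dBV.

Stage 1: overshoot 10 dB → 10/10 = 1 dB → -17.5 dBV.
Stage 2: below threshold (-17.5 ≤ -0.7); passes unchanged; output -17.5 dBV.

-17.5 dBV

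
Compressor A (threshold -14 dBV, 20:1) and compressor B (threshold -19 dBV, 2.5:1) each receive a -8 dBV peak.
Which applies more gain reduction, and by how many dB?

A: GR = 6 − 6/20 = 5.7 dB.
B: GR = 11 − 11/2.5 = 6.6 dB.
Difference: 0.9 dB in favour of B.

B, by 0.9 dB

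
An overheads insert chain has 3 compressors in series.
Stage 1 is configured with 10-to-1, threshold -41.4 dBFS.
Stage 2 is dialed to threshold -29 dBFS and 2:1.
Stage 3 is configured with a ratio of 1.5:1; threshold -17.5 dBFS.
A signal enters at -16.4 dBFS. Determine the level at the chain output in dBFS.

Stage 1: 25 dB above -41.4 dBFS, reduced 10:1 to 2.5 dB above → -38.9 dBFS.
Stage 2: -38.9 dBFS ≤ -29 dBFS, so stage 2 doesn't engage; output -38.9 dBFS.
Stage 3: below threshold (-38.9 ≤ -17.5); passes unchanged; output -38.9 dBFS.

-38.9 dBFS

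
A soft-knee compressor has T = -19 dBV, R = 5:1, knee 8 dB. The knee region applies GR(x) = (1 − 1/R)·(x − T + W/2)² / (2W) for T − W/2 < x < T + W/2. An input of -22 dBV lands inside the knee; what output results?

-22.05 dBV

x − T + W/2 = -22 − (-19) + 4 = 1.
GR = (1 − 1/5) × 1² / 16 = 0.8 × 1 / 16 = 0.05 dB.
Output = -22 − 0.05 = -22.05 dBV.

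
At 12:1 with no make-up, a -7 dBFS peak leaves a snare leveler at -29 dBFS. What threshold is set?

Let T be the threshold. Output overshoot = (input overshoot)/R, so -29 − T = (-7 − T)/12.
12·(-29 − T) = -7 − T → 11·T = -348 − (-7) = -341.
T = -341/11 = -31 dBFS.

-31 dBFS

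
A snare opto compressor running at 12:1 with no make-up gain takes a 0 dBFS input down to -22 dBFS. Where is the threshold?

-24 dBFS

Gain reduction = 0 − (-22) = 22 dB; output overshoot = GR / (R − 1) = 22 / 11 = 2 dB.
Threshold = output − output overshoot = -22 − 2 = -24 dBFS.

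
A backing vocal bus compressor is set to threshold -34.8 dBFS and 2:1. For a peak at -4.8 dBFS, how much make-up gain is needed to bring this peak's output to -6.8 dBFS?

13 dB

Without make-up, output = threshold + overshoot/2 = -34.8 + 15 = -19.8 dBFS.
Gap to target: 13 dB.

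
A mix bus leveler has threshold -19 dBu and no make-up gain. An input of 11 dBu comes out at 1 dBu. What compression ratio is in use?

1.5:1

Input overshoot = 11 − (-19) = 30 dB; output overshoot = 1 − (-19) = 20 dB.
Ratio = 30 / 20 = 1.5.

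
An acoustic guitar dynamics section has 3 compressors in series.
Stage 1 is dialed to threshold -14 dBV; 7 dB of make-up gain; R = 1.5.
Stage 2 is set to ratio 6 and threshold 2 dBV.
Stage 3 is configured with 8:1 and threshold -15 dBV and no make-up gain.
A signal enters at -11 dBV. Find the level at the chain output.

-13.75 dBV

Stage 1: -11 dBV is 3 dB over -14 dBV; at 1.5:1 that becomes 2 dB over, giving -12 dBV; +7 dB make-up → -5 dBV.
Stage 2: -5 dBV ≤ 2 dBV, so stage 2 doesn't engage; output -5 dBV.
Stage 3: 10 dB above -15 dBV, reduced 8:1 to 1.25 dB above → -13.75 dBV.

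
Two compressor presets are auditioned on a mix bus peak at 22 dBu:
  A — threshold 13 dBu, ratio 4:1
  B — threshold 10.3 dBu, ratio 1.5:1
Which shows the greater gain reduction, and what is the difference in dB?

A: GR = 9 − 9/4 = 6.75 dB.
B: GR = 11.7 − 11.7/1.5 = 3.9 dB.
Difference: 2.85 dB in favour of A.

A, by 2.85 dB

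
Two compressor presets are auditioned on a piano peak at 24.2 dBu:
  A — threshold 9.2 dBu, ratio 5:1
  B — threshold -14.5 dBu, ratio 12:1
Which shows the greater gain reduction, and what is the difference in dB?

A: 15 dB over, compressed to 3 dB over, so 12 dB of GR.
B: 38.7 dB over, compressed to 3.225 dB over, so 35.475 dB of GR.
B reduces 23.475 dB more.

B, by 23.475 dB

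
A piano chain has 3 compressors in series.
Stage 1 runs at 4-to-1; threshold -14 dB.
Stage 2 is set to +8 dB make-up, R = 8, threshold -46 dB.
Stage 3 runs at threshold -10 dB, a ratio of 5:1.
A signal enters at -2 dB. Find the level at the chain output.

-33.625 dB

Stage 1: -2 dB is 12 dB over -14 dB; at 4:1 that becomes 3 dB over, giving -11 dB.
Stage 2: -11 dB is 35 dB over -46 dB; at 8:1 that becomes 4.375 dB over, giving -41.625 dB; +8 dB make-up → -33.625 dB.
Stage 3: -33.625 dB ≤ -10 dB, so stage 3 doesn't engage; output -33.625 dB.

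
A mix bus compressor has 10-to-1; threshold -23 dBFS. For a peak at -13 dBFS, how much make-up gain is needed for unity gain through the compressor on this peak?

9 dB

Overshoot 10 dB → 10/10 = 1 dB after compression, so the compressed level is -23 + 1 = -22 dBFS.
Make-up = target − compressed = -13 − (-22) = 9 dB.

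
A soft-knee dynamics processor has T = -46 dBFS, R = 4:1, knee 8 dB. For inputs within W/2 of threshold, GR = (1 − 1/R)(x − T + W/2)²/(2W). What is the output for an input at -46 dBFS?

x − T + W/2 = -46 − (-46) + 4 = 4.
GR = (1 − 1/4) × 4² / 16 = 0.75 × 16 / 16 = 0.75 dB.
Output = -46 − 0.75 = -46.75 dBFS.

-46.75 dBFS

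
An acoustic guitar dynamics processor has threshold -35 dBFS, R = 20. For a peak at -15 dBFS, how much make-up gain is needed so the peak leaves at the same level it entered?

19 dB

Overshoot 20 dB → 20/20 = 1 dB after compression, so the compressed level is -35 + 1 = -34 dBFS.
Make-up = target − compressed = -15 − (-34) = 19 dB.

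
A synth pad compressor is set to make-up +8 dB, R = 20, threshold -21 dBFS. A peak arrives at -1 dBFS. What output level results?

-12 dBFS

The input is 20 dB above the -21 dBFS threshold.
The 20 dB excess becomes 1 dB after 20:1 reduction.
So the level is -21 + 1 = -20 dBFS; make-up adds 8 dB, giving -12 dBFS.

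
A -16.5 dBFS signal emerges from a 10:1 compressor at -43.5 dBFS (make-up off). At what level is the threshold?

Let T be the threshold. Output overshoot = (input overshoot)/R, so -43.5 − T = (-16.5 − T)/10.
10·(-43.5 − T) = -16.5 − T → 9·T = -435 − (-16.5) = -418.5.
T = -418.5/9 = -46.5 dBFS.

-46.5 dBFS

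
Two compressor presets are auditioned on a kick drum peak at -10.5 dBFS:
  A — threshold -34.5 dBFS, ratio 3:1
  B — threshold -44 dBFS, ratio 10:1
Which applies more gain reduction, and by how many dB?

A: overshoot 24 dB → output overshoot 8 dB → GR 16 dB.
B: overshoot 33.5 dB → output overshoot 3.35 dB → GR 30.15 dB.
B reduces 14.15 dB more.

B, by 14.15 dB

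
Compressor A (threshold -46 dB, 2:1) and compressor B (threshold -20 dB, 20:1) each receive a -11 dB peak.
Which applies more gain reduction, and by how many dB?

A, by 8.95 dB

A: 35 dB over, compressed to 17.5 dB over, so 17.5 dB of GR.
B: 9 dB over, compressed to 0.45 dB over, so 8.55 dB of GR.
A reduces 8.95 dB more.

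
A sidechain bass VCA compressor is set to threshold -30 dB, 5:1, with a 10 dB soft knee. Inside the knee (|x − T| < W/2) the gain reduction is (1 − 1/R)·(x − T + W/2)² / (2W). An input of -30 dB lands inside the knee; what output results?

-31 dB

x − T + W/2 = -30 − (-30) + 5 = 5.
GR = (1 − 1/5) × 5² / 20 = 0.8 × 25 / 20 = 1 dB.
Output = -30 − 1 = -31 dB.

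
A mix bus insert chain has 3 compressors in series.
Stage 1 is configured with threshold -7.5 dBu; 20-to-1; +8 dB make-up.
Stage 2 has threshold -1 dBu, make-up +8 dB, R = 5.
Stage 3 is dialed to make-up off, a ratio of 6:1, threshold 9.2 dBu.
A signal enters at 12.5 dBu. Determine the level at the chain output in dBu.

Stage 1: overshoot 20 dB → 20/20 = 1 dB → -6.5 dBu; +8 dB make-up → 1.5 dBu.
Stage 2: 2.5 dB above -1 dBu, reduced 5:1 to 0.5 dB above → -0.5 dBu; +8 dB make-up → 7.5 dBu.
Stage 3: 7.5 dBu is at or below the 9.2 dBu threshold — no compression; output 7.5 dBu.

7.5 dBu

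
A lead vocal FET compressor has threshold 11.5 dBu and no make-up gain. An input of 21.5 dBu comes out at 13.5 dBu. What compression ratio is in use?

5:1

Input overshoot = 21.5 − 11.5 = 10 dB; output overshoot = 13.5 − 11.5 = 2 dB.
Ratio = 10 / 2 = 5.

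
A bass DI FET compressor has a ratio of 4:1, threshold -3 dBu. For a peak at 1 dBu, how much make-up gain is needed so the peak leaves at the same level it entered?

Overshoot 4 dB → 4/4 = 1 dB after compression, so the compressed level is -3 + 1 = -2 dBu.
Make-up = target − compressed = 1 − (-2) = 3 dB.

3 dB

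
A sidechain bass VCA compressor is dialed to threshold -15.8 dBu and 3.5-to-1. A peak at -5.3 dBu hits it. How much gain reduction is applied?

7.5 dB

The signal is 10.5 dB above threshold.
A 3.5:1 ratio leaves 3 dB of that excess.
Gain reduction = 10.5 − 3 = 7.5 dB.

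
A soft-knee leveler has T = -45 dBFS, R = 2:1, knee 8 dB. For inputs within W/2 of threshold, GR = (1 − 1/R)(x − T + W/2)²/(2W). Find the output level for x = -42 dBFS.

-43.53125 dBFS

x − T + W/2 = -42 − (-45) + 4 = 7.
GR = (1 − 1/2) × 7² / 16 = 0.5 × 49 / 16 = 1.53125 dB.
Output = -42 − 1.53125 = -43.53125 dBFS.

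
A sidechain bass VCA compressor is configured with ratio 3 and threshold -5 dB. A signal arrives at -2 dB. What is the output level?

-2 dB sits 3 dB over threshold.
The 3 dB excess becomes 1 dB after 3:1 reduction.
So the level is -5 + 1 = -4 dB.

-4 dB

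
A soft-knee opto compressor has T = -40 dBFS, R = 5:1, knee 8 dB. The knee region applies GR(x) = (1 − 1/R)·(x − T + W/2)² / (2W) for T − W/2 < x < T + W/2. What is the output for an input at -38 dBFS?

-39.8 dBFS

x − T + W/2 = -38 − (-40) + 4 = 6.
GR = (1 − 1/5) × 6² / 16 = 0.8 × 36 / 16 = 1.8 dB.
Output = -38 − 1.8 = -39.8 dBFS.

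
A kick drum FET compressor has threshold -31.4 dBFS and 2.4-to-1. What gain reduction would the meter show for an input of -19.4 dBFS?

7 dB

The signal is 12 dB above threshold.
A 2.4:1 ratio leaves 5 dB of that excess.
GR = overshoot in − overshoot out = 12 − 5 = 7 dB.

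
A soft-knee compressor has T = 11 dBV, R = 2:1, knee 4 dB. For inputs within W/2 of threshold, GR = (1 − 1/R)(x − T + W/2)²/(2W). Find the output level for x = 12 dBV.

x − T + W/2 = 12 − 11 + 2 = 3.
GR = (1 − 1/2) × 3² / 8 = 0.5 × 9 / 8 = 0.5625 dB.
Output = 12 − 0.5625 = 11.4375 dBV.

11.4375 dBV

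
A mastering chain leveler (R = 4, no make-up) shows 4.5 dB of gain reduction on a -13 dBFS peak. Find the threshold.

Input is 6 dB above T (since output overshoot × R = input overshoot: (-17.5 − T)·4 = -13 − T gives T = -19 dBFS).
Check: -19 + (-13 − (-19))/4 = -19 + 1.5 = -17.5 dBFS. ✓

-19 dBFS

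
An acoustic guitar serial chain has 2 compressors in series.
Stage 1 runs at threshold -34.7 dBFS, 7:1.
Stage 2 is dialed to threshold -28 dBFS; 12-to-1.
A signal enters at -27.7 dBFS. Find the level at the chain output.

Stage 1: overshoot 7 dB → 7/7 = 1 dB → -33.7 dBFS.
Stage 2: below threshold (-33.7 ≤ -28); passes unchanged; output -33.7 dBFS.

-33.7 dBFS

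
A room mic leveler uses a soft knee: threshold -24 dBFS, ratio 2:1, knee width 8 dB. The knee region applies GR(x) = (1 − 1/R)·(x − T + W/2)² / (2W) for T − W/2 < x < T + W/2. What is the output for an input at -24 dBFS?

-24.5 dBFS

x − T + W/2 = -24 − (-24) + 4 = 4.
GR = (1 − 1/2) × 4² / 16 = 0.5 × 16 / 16 = 0.5 dB.
Output = -24 − 0.5 = -24.5 dBFS.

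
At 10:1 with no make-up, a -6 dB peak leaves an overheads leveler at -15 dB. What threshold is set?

-16 dB

Input is 10 dB above T (since output overshoot × R = input overshoot: (-15 − T)·10 = -6 − T gives T = -16 dB).
Check: -16 + (-6 − (-16))/10 = -16 + 1 = -15 dB. ✓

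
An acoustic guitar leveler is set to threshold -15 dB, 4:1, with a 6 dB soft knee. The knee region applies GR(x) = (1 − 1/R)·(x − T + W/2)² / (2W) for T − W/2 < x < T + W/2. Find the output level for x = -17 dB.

-17.0625 dB

x − T + W/2 = -17 − (-15) + 3 = 1.
GR = (1 − 1/4) × 1² / 12 = 0.75 × 1 / 12 = 0.0625 dB.
Output = -17 − 0.0625 = -17.0625 dB.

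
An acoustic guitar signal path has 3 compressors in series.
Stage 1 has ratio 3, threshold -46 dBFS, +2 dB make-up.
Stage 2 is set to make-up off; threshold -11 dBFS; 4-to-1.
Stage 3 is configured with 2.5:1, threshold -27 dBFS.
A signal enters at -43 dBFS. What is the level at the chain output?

Stage 1: -43 dBFS is 3 dB over -46 dBFS; at 3:1 that becomes 1 dB over, giving -45 dBFS; +2 dB make-up → -43 dBFS.
Stage 2: -43 dBFS is at or below the -11 dBFS threshold — no compression; output -43 dBFS.
Stage 3: -43 dBFS ≤ -27 dBFS, so stage 3 doesn't engage; output -43 dBFS.

-43 dBFS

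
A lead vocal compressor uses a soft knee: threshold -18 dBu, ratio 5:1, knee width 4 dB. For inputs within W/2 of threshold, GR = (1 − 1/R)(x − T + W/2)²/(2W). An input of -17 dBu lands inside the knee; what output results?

x − T + W/2 = -17 − (-18) + 2 = 3.
GR = (1 − 1/5) × 3² / 8 = 0.8 × 9 / 8 = 0.9 dB.
Output = -17 − 0.9 = -17.9 dBu.

-17.9 dBu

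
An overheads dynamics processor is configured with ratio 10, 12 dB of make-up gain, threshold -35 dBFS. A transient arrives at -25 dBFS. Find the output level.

-22 dBFS

Overshoot: -25 − (-35) = 10 dB.
10:1 compression reduces that to 10/10 = 1 dB over.
Output = -35 + 1 = -34 dBFS; make-up adds 12 dB, giving -22 dBFS.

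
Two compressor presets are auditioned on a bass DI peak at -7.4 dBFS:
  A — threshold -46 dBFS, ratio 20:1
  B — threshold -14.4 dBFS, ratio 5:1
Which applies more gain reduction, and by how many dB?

A, by 31.07 dB

A: overshoot 38.6 dB → output overshoot 1.93 dB → GR 36.67 dB.
B: overshoot 7 dB → output overshoot 1.4 dB → GR 5.6 dB.
A applies 31.07 dB more gain reduction.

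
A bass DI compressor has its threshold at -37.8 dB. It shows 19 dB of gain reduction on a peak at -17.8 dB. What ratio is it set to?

Input overshoot = -17.8 − (-37.8) = 20 dB.
Output overshoot = 20 − 19 = 1 dB.
Ratio = input overshoot / output overshoot = 20 / 1 = 20.

20:1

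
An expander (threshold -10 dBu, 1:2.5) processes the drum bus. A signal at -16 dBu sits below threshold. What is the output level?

-25 dBu

Undershoot = (-10) − (-16) = 6 dB.
At 1:2.5, that expands to 15 dB under threshold.
Output = -10 − 15 = -25 dBu.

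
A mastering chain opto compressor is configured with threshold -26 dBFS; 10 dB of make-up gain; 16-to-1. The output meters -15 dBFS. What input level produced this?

Stripping the +10 dB make-up gives -25 dBFS at the gain stage.
That's 1 dB above the -26 dBFS threshold.
Input overshoot = R × output overshoot = 16 dB → input = -26 + 16 = -10 dBFS.

-10 dBFS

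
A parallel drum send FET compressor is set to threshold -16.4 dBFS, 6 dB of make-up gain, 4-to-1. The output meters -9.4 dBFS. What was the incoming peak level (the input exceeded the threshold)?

Remove make-up: -9.4 − 6 = -15.4 dBFS.
That's 1 dB above the -16.4 dBFS threshold.
Input overshoot = R × output overshoot = 4 dB → input = -16.4 + 4 = -12.4 dBFS.

-12.4 dBFS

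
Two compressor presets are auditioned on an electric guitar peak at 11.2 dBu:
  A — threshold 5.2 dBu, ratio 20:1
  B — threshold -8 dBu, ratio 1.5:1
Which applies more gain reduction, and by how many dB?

B, by 0.7 dB

A: 6 dB over, compressed to 0.3 dB over, so 5.7 dB of GR.
B: 19.2 dB over, compressed to 12.8 dB over, so 6.4 dB of GR.
Difference: 0.7 dB in favour of B.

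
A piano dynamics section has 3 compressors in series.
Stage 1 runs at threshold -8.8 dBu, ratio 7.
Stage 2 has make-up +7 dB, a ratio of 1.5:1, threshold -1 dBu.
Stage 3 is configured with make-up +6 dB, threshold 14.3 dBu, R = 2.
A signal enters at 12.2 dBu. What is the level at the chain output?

Stage 1: overshoot 21 dB → 21/7 = 3 dB → -5.8 dBu.
Stage 2: -5.8 dBu ≤ -1 dBu, so stage 2 doesn't engage; make-up brings it to 1.2 dBu.
Stage 3: below threshold (1.2 ≤ 14.3); passes unchanged; make-up brings it to 7.2 dBu.

7.2 dBu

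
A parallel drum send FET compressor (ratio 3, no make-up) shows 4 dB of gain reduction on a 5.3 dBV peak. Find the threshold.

-0.7 dBV

Input is 6 dB above T (since output overshoot × R = input overshoot: (1.3 − T)·3 = 5.3 − T gives T = -0.7 dBV).
Check: -0.7 + (5.3 − (-0.7))/3 = -0.7 + 2 = 1.3 dBV. ✓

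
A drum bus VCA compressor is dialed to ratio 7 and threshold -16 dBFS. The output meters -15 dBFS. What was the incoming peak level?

-9 dBFS

That's 1 dB above the -16 dBFS threshold.
Input overshoot = R × output overshoot = 7 dB → input = -16 + 7 = -9 dBFS.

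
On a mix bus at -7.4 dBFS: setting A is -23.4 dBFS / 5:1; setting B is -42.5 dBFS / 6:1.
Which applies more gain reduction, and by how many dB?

A: 16 dB over, compressed to 3.2 dB over, so 12.8 dB of GR.
B: 35.1 dB over, compressed to 5.85 dB over, so 29.25 dB of GR.
Difference: 16.45 dB in favour of B.

B, by 16.45 dB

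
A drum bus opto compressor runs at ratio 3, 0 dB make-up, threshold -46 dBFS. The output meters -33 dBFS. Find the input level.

Post-compression overshoot = -33 − (-46) = 13 dB.
Before 3:1 compression the overshoot was 13 × 3 = 39 dB, so input = -46 + 39 = -7 dBFS.

-7 dBFS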